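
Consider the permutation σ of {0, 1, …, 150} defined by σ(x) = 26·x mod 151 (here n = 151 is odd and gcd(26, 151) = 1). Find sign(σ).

Orbit of 59 under x↦26x: [59, 24, 20, 67, 81, 143, 94]… (length divides ord_151(26)).
4 cycles of lengths [50, 50, 50, 1].
n − c = 151 − 4 = 147; sign = (−1)^147 = -1.

-1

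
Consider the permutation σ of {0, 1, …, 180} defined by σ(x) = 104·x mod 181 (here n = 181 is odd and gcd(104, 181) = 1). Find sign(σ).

Orbit of 115 under x↦104x: [115, 14, 8, 108, 10, 135, 103]… (length divides ord_181(104)).
Cycle lengths of π_104 on ℤ/181ℤ: [180, 1]; 2 cycles in total.
With 2 cycles on 181 points, sign = (−1)^{181−2} = -1.

-1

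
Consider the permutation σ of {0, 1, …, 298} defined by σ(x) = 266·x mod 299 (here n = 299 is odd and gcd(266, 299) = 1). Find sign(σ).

-1

Trace 94: π^k(94) = [94, 187, 108, 24, 105, 123, 127] for k=0..6.
Cycle lengths of π_266 on ℤ/299ℤ: [132, 132, 12, 11, 11, 1]; 6 cycles in total.
299 − 6 = 293 transpositions; sign(π) = (−1)^293 = -1.
(266|299)_J = -1 (Zolotarev's lemma cross-check).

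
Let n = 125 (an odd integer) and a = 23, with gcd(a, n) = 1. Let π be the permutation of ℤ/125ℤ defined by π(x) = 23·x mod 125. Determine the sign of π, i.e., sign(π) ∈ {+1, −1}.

-1

Start at x=98: 98 → 4 → 92 → 116 → 43 → 114 → 122 → … (one orbit).
Cycle lengths of π_23 on ℤ/125ℤ: [100, 20, 4, 1]; 4 cycles in total.
Σ(ℓ_i−1) = 125−4 = 121; sign = (−1)^121 = -1.
(23|125)_J = -1 (Zolotarev's lemma cross-check).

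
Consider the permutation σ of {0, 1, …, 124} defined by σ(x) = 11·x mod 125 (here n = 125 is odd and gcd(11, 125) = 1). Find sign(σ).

+1

Orbit of 101 under x↦11x: [101, 111, 96, 56, 116, 26, 36]… (length divides ord_125(11)).
13 cycles of lengths [25, 25, 25, 25, 5, 5, 5, 5, 1, 1, 1, 1, 1].
n − c = 125 − 13 = 112; sign = (−1)^112 = +1.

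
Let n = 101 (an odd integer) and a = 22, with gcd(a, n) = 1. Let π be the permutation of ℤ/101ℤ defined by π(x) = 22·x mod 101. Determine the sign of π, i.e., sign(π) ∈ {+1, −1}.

Orbit of 82 under x↦22x: [82, 87, 96, 92, 4, 88, 17]… (length divides ord_101(22)).
Cycle type of π: 50×2 + 1; total 3 cycles.
n − c = 101 − 3 = 98; sign = (−1)^98 = +1.

+1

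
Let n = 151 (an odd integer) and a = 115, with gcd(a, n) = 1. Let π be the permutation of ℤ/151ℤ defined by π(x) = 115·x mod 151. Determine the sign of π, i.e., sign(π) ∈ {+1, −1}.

Start at x=98: 98 → 96 → 17 → 143 → 137 → 51 → 127 → … (one orbit).
Cycle type of π: 150 + 1; total 2 cycles.
With 2 cycles on 151 points, sign = (−1)^{151−2} = -1.

-1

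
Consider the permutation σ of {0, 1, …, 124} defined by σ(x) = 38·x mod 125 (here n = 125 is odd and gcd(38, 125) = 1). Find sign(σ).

-1

Orbit of 121 under x↦38x: [121, 98, 99, 12, 81, 78, 89]… (length divides ord_125(38)).
π_38 has 4 disjoint cycles with lengths [100, 20, 4, 1] on {0,…,124}.
sign(π) = (−1)^{n − #cycles} = (−1)^{125−4} = (−1)^121 = -1.
Via Zolotarev, sign(π_{38}) = (38|125) = -1.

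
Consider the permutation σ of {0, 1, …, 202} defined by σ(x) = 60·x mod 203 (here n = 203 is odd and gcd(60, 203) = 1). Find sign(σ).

-1

Trace 148: π^k(148) = [148, 151, 128, 169, 193, 9, 134] for k=0..6.
Cycle lengths of π_60 on ℤ/203ℤ: [84, 84, 28, 3, 3, 1]; 6 cycles in total.
sign(π) = (−1)^{n − #cycles} = (−1)^{203−6} = (−1)^197 = -1.
Via Zolotarev, sign(π_{60}) = (60|203) = -1.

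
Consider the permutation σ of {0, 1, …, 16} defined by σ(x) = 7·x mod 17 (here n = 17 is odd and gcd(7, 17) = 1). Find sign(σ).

Orbit of 6 under x↦7x: [6, 8, 5, 1, 7, 15, 3]… (length divides ord_17(7)).
2 cycles of lengths [16, 1].
2 cycles on 17: each ℓ→(−1)^(ℓ−1), product (−1)^15 = -1.
Zolotarev: (7|17) = -1, matching the cycle-count sign.

-1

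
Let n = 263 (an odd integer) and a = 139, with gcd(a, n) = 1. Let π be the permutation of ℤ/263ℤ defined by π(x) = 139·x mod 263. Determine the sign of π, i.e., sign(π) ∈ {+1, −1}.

Start at x=192: 192 → 125 → 17 → 259 → 233 → 38 → 22 → … (one orbit).
The orbit structure of x ↦ 139x mod 263: 2 orbits of sizes [262, 1].
With 2 cycles on 263 points, sign = (−1)^{263−2} = -1.

-1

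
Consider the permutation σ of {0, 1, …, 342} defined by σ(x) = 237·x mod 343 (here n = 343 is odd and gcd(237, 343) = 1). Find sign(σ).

Trace 181: π^k(181) = [181, 22, 69, 232, 104, 295, 286] for k=0..6.
π_237 has 10 disjoint cycles with lengths [98, 98, 98, 14, 14, 14, 2, 2, 2, 1] on {0,…,342}.
343 − 10 = 333 transpositions; sign(π) = (−1)^333 = -1.

-1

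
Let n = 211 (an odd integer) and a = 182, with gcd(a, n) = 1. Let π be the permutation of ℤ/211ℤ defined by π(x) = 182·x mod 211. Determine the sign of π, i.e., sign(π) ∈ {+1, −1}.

+1

Orbit of 69 under x↦182x: [69, 109, 4, 95, 199, 137, 36]… (length divides ord_211(182)).
3 cycles of lengths [105, 105, 1].
sign(π) = (−1)^{n − #cycles} = (−1)^{211−3} = (−1)^208 = +1.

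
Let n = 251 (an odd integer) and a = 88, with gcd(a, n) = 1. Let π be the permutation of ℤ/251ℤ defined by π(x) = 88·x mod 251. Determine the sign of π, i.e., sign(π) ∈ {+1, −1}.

Trace 89: π^k(89) = [89, 51, 221, 121, 106, 41, 94] for k=0..6.
The orbit structure of x ↦ 88x mod 251: 3 orbits of sizes [125, 125, 1].
With 3 cycles on 251 points, sign = (−1)^{251−3} = +1.

+1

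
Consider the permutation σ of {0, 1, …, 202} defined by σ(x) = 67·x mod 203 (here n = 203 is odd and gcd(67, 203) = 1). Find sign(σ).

Orbit of 81 under x↦67x: [81, 149, 36, 179, 16, 57, 165]… (length divides ord_203(67)).
9 cycles of lengths [42, 42, 42, 42, 14, 14, 3, 3, 1].
sign(π) = (−1)^{n − #cycles} = (−1)^{203−9} = (−1)^194 = +1.
(67|203)_J = +1 (Zolotarev's lemma cross-check).

+1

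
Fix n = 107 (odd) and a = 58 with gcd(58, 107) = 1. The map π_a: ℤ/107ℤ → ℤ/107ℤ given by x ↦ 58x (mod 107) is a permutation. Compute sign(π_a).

Trace 7: π^k(7) = [7, 85, 8, 36, 55, 87, 17] for k=0..6.
π_58 has 2 disjoint cycles with lengths [106, 1] on {0,…,106}.
107 − 2 = 105 transpositions; sign(π) = (−1)^105 = -1.
Check: (58/107) = -1 by Zolotarev.

-1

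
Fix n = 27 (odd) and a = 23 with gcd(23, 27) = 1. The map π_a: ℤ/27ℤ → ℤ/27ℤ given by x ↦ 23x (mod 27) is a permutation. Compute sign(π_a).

Orbit of 8 under x↦23x: [8, 22, 20, 1, 23, 16, 17]… (length divides ord_27(23)).
Cycle type of π: 18 + 6 + 2 + 1; total 4 cycles.
27 − 4 = 23 transpositions; sign(π) = (−1)^23 = -1.
Check: (23/27) = -1 by Zolotarev.

-1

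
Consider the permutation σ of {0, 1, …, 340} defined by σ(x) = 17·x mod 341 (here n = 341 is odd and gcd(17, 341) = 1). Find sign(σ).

Orbit of 116 under x↦17x: [116, 267, 106, 97, 285, 71, 184]… (length divides ord_341(17)).
Cycle lengths of π_17 on ℤ/341ℤ: [30, 30, 30, 30, 30, 30, 30, 30, 30, 30, 30, 10, 1]; 13 cycles in total.
n − c = 341 − 13 = 328; sign = (−1)^328 = +1.
Via Zolotarev, sign(π_{17}) = (17|341) = +1.

+1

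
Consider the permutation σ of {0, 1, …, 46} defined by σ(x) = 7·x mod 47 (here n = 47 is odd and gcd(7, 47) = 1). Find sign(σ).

Trace 42: π^k(42) = [42, 12, 37, 24, 27, 1, 7] for k=0..6.
3 cycles of lengths [23, 23, 1].
3 cycles on 47: each ℓ→(−1)^(ℓ−1), product (−1)^44 = +1.
Zolotarev: (7|47) = +1, matching the cycle-count sign.

+1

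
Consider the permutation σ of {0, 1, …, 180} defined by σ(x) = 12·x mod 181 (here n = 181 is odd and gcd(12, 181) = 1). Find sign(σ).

+1

Start at x=156: 156 → 62 → 20 → 59 → 165 → 170 → 49 → … (one orbit).
π_12 has 3 disjoint cycles with lengths [90, 90, 1] on {0,…,180}.
sign(π) = (−1)^{n − #cycles} = (−1)^{181−3} = (−1)^178 = +1.
Check: (12/181) = +1 by Zolotarev.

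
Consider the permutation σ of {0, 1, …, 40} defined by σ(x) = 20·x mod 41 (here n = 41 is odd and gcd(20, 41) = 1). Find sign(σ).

+1

Orbit of 1 under x↦20x: [1, 20, 31, 5, 18, 32, 25]… (length divides ord_41(20)).
Decompose π into cycles: lengths [20, 20, 1] (3 cycles, including the fixed point 0).
41 − 3 = 38 transpositions; sign(π) = (−1)^38 = +1.
Check: (20/41) = +1 by Zolotarev.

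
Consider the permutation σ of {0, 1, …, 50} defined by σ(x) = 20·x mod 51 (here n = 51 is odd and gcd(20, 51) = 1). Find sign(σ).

+1

Start at x=4: 4 → 29 → 19 → 23 → 1 → 20 → 43 → … (one orbit).
Decompose π into cycles: lengths [16, 16, 16, 2, 1] (5 cycles, including the fixed point 0).
5 cycles on 51: each ℓ→(−1)^(ℓ−1), product (−1)^46 = +1.
The Jacobi symbol (20|51) = +1 (Zolotarev) agrees.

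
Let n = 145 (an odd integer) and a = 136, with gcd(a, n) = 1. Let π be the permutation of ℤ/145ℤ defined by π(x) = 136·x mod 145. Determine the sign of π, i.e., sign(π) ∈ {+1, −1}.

Trace 36: π^k(36) = [36, 111, 16, 1, 136, 81, 141] for k=0..6.
25 cycles of lengths [7, 7, 7, 7, 7, 7, 7, 7, 7, 7, 7, 7, 7, 7, 7, 7, 7, 7, 7, 7, 1, 1, 1, 1, 1].
25 cycles on 145: each ℓ→(−1)^(ℓ−1), product (−1)^120 = +1.

+1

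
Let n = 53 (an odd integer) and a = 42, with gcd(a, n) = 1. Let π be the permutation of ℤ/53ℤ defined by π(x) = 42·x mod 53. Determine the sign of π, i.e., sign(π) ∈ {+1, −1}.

+1

Trace 44: π^k(44) = [44, 46, 24, 1, 42, 15, 47] for k=0..6.
5 cycles of lengths [13, 13, 13, 13, 1].
53 − 5 = 48 transpositions; sign(π) = (−1)^48 = +1.
The Jacobi symbol (42|53) = +1 (Zolotarev) agrees.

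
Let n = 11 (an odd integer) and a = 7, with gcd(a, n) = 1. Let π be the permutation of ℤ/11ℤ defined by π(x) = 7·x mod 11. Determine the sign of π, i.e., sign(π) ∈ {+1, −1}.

Trace 4: π^k(4) = [4, 6, 9, 8, 1, 7, 5] for k=0..6.
Cycle type of π: 10 + 1; total 2 cycles.
n − c = 11 − 2 = 9; sign = (−1)^9 = -1.
The Jacobi symbol (7|11) = -1 (Zolotarev) agrees.

-1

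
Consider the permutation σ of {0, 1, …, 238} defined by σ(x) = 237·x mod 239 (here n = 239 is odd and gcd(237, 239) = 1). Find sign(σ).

-1

Trace 25: π^k(25) = [25, 189, 100, 39, 161, 156, 166] for k=0..6.
Cycle type of π: 238 + 1; total 2 cycles.
sign(π) = (−1)^{n − #cycles} = (−1)^{239−2} = (−1)^237 = -1.
Check: (237/239) = -1 by Zolotarev.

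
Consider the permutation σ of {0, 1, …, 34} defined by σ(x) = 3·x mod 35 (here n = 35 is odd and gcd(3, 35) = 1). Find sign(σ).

Start at x=16: 16 → 13 → 4 → 12 → 1 → 3 → 9 → … (one orbit).
Cycle type of π: 12×2 + 6 + 4 + 1; total 5 cycles.
sign(π) = (−1)^{n − #cycles} = (−1)^{35−5} = (−1)^30 = +1.
Zolotarev: (3|35) = +1, matching the cycle-count sign.

+1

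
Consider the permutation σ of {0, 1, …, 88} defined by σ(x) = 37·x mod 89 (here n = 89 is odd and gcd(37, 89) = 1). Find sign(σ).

-1

Orbit of 52 under x↦37x: [52, 55, 77, 1, 37, 34, 12]… (length divides ord_89(37)).
Decompose π into cycles: lengths [8, 8, 8, 8, 8, 8, 8, 8, 8, 8, 8, 1] (12 cycles, including the fixed point 0).
Σ(ℓ_i−1) = 89−12 = 77; sign = (−1)^77 = -1.
The Jacobi symbol (37|89) = -1 (Zolotarev) agrees.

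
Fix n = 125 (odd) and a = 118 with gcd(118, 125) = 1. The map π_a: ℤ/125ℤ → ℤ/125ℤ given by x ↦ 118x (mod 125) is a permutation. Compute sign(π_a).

-1

Orbit of 82 under x↦118x: [82, 51, 18, 124, 7, 76, 93]… (length divides ord_125(118)).
π_118 has 12 disjoint cycles with lengths [20, 20, 20, 20, 20, 4, 4, 4, 4, 4, 4, 1] on {0,…,124}.
12 cycles on 125: each ℓ→(−1)^(ℓ−1), product (−1)^113 = -1.
Check: (118/125) = -1 by Zolotarev.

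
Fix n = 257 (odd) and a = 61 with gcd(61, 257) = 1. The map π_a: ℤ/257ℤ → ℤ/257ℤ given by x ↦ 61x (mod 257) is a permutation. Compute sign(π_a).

+1

Trace 100: π^k(100) = [100, 189, 221, 117, 198, 256, 196] for k=0..6.
3 cycles of lengths [128, 128, 1].
3 cycles on 257: each ℓ→(−1)^(ℓ−1), product (−1)^254 = +1.
Check: (61/257) = +1 by Zolotarev.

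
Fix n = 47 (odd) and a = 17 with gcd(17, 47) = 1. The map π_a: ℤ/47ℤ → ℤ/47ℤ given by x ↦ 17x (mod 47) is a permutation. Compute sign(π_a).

+1

Start at x=7: 7 → 25 → 2 → 34 → 14 → 3 → 4 → … (one orbit).
Cycle type of π: 23×2 + 1; total 3 cycles.
47 − 3 = 44 transpositions; sign(π) = (−1)^44 = +1.
The Jacobi symbol (17|47) = +1 (Zolotarev) agrees.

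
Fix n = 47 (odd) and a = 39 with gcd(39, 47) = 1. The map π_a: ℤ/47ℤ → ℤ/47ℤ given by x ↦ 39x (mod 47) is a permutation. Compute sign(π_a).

-1

Start at x=20: 20 → 28 → 11 → 6 → 46 → 8 → 30 → … (one orbit).
Cycle lengths of π_39 on ℤ/47ℤ: [46, 1]; 2 cycles in total.
n − c = 47 − 2 = 45; sign = (−1)^45 = -1.
(39|47)_J = -1 (Zolotarev's lemma cross-check).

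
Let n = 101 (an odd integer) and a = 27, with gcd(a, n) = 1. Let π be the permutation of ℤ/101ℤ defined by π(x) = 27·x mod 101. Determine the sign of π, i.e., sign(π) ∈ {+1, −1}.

Trace 71: π^k(71) = [71, 99, 47, 57, 24, 42, 23] for k=0..6.
The orbit structure of x ↦ 27x mod 101: 2 orbits of sizes [100, 1].
2 cycles on 101: each ℓ→(−1)^(ℓ−1), product (−1)^99 = -1.
(27|101)_J = -1 (Zolotarev's lemma cross-check).

-1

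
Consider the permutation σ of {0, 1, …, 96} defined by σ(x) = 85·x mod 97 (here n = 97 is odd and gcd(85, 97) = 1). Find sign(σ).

+1

Orbit of 64 under x↦85x: [64, 8, 1, 85, 47, 18, 75]… (length divides ord_97(85)).
π_85 has 7 disjoint cycles with lengths [16, 16, 16, 16, 16, 16, 1] on {0,…,96}.
sign(π) = (−1)^{n − #cycles} = (−1)^{97−7} = (−1)^90 = +1.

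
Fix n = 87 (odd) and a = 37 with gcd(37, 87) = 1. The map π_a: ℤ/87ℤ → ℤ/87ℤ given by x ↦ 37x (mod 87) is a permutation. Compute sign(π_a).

-1

Trace 46: π^k(46) = [46, 49, 73, 4, 61, 82, 76] for k=0..6.
Cycle type of π: 28×3 + 1×3; total 6 cycles.
87 − 6 = 81 transpositions; sign(π) = (−1)^81 = -1.
(37|87)_J = -1 (Zolotarev's lemma cross-check).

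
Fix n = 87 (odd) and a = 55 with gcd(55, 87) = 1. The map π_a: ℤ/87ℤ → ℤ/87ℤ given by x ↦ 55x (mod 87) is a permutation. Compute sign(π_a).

Start at x=10: 10 → 28 → 61 → 49 → 85 → 64 → 40 → … (one orbit).
Cycle lengths of π_55 on ℤ/87ℤ: [28, 28, 28, 1, 1, 1]; 6 cycles in total.
sign(π) = (−1)^{n − #cycles} = (−1)^{87−6} = (−1)^81 = -1.
The Jacobi symbol (55|87) = -1 (Zolotarev) agrees.

-1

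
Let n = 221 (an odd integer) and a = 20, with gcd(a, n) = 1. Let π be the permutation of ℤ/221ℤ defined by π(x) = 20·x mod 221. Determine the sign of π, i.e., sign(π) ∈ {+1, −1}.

Trace 36: π^k(36) = [36, 57, 35, 37, 77, 214, 81] for k=0..6.
Cycle type of π: 48×4 + 16 + 12 + 1; total 7 cycles.
7 cycles on 221: each ℓ→(−1)^(ℓ−1), product (−1)^214 = +1.

+1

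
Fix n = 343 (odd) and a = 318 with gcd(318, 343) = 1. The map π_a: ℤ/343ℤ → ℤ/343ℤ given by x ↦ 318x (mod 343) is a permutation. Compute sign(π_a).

-1

Start at x=230: 230 → 81 → 33 → 204 → 45 → 247 → 342 → … (one orbit).
The orbit structure of x ↦ 318x mod 343: 4 orbits of sizes [294, 42, 6, 1].
With 4 cycles on 343 points, sign = (−1)^{343−4} = -1.
(318|343)_J = -1 (Zolotarev's lemma cross-check).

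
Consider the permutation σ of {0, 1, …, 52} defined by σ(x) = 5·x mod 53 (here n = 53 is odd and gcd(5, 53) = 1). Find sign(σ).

-1

Trace 47: π^k(47) = [47, 23, 9, 45, 13, 12, 7] for k=0..6.
2 cycles of lengths [52, 1].
sign(π) = (−1)^{n − #cycles} = (−1)^{53−2} = (−1)^51 = -1.
Via Zolotarev, sign(π_{5}) = (5|53) = -1.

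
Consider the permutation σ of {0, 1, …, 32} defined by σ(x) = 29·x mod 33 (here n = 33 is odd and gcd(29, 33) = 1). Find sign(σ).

Start at x=32: 32 → 4 → 17 → 31 → 8 → 1 → 29 → … (one orbit).
Cycle lengths of π_29 on ℤ/33ℤ: [10, 10, 10, 2, 1]; 5 cycles in total.
33 − 5 = 28 transpositions; sign(π) = (−1)^28 = +1.
(29|33)_J = +1 (Zolotarev's lemma cross-check).

+1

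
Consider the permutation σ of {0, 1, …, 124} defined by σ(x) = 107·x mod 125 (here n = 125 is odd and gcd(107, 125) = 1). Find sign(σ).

-1

Orbit of 49 under x↦107x: [49, 118, 1, 107, 74, 43, 101]… (length divides ord_125(107)).
The orbit structure of x ↦ 107x mod 125: 12 orbits of sizes [20, 20, 20, 20, 20, 4, 4, 4, 4, 4, 4, 1].
125 − 12 = 113 transpositions; sign(π) = (−1)^113 = -1.
Via Zolotarev, sign(π_{107}) = (107|125) = -1.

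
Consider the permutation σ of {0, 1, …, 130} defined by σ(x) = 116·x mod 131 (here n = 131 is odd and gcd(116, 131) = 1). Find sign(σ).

Start at x=116: 116 → 94 → 31 → 59 → 32 → 44 → 126 → … (one orbit).
The orbit structure of x ↦ 116x mod 131: 2 orbits of sizes [130, 1].
Σ(ℓ_i−1) = 131−2 = 129; sign = (−1)^129 = -1.

-1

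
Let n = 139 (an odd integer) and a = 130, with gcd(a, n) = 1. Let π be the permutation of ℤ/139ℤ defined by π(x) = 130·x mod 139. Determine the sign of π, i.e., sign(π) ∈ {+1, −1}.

Orbit of 18 under x↦130x: [18, 116, 68, 83, 87, 51, 97]… (length divides ord_139(130)).
Cycle lengths of π_130 on ℤ/139ℤ: [138, 1]; 2 cycles in total.
n − c = 139 − 2 = 137; sign = (−1)^137 = -1.
(130|139)_J = -1 (Zolotarev's lemma cross-check).

-1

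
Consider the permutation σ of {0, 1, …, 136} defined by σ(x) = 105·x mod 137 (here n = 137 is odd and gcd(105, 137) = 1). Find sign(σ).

+1

Start at x=69: 69 → 121 → 101 → 56 → 126 → 78 → 107 → … (one orbit).
The orbit structure of x ↦ 105x mod 137: 3 orbits of sizes [68, 68, 1].
n − c = 137 − 3 = 134; sign = (−1)^134 = +1.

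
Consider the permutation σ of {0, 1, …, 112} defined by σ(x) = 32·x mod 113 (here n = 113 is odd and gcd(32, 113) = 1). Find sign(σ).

+1

Start at x=57: 57 → 16 → 60 → 112 → 81 → 106 → 2 → … (one orbit).
Decompose π into cycles: lengths [28, 28, 28, 28, 1] (5 cycles, including the fixed point 0).
sign(π) = (−1)^{n − #cycles} = (−1)^{113−5} = (−1)^108 = +1.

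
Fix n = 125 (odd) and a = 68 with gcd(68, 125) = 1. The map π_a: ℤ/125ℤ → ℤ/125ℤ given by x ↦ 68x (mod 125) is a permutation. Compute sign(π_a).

-1

Trace 1: π^k(1) = [1, 68, 124, 57] for k=0..3.
Cycle lengths of π_68 on ℤ/125ℤ: [4, 4, 4, 4, 4, 4, 4, 4, 4, 4, 4, 4, 4, 4, 4, 4, 4, 4, 4, 4, 4, 4, 4, 4, 4, 4, 4, 4, 4, 4, 4, 1]; 32 cycles in total.
32 cycles on 125: each ℓ→(−1)^(ℓ−1), product (−1)^93 = -1.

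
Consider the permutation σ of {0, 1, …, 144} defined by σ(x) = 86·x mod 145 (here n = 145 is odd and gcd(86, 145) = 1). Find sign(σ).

Orbit of 1 under x↦86x: [1, 86]… (length divides ord_145(86)).
75 cycles of lengths [2, 2, 2, 2, 2, 2, 2, 2, 2, 2, 2, 2, 2, 2, 2, 2, 2, 2, 2, 2, 2, 2, 2, 2, 2, 2, 2, 2, 2, 2, 2, 2, 2, 2, 2, 2, 2, 2, 2, 2, 2, 2, 2, 2, 2, 2, 2, 2, 2, 2, 2, 2, 2, 2, 2, 2, 2, 2, 2, 2, 2, 2, 2, 2, 2, 2, 2, 2, 2, 2, 1, 1, 1, 1, 1].
sign(π) = (−1)^{n − #cycles} = (−1)^{145−75} = (−1)^70 = +1.

+1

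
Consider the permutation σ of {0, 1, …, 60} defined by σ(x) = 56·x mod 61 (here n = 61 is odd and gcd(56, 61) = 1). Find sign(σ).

+1

Orbit of 9 under x↦56x: [9, 16, 42, 34, 13, 57, 20]… (length divides ord_61(56)).
5 cycles of lengths [15, 15, 15, 15, 1].
Σ(ℓ_i−1) = 61−5 = 56; sign = (−1)^56 = +1.
Zolotarev: (56|61) = +1, matching the cycle-count sign.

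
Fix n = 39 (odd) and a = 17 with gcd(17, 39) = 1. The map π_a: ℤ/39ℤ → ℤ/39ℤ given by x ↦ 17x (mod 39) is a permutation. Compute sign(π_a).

Orbit of 38 under x↦17x: [38, 22, 23, 1, 17, 16]… (length divides ord_39(17)).
Cycle type of π: 6×6 + 2 + 1; total 8 cycles.
Σ(ℓ_i−1) = 39−8 = 31; sign = (−1)^31 = -1.
The Jacobi symbol (17|39) = -1 (Zolotarev) agrees.

-1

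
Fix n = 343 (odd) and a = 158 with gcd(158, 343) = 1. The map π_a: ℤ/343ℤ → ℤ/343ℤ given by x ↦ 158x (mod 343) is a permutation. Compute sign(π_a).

Start at x=78: 78 → 319 → 324 → 85 → 53 → 142 → 141 → … (one orbit).
7 cycles of lengths [147, 147, 21, 21, 3, 3, 1].
Σ(ℓ_i−1) = 343−7 = 336; sign = (−1)^336 = +1.

+1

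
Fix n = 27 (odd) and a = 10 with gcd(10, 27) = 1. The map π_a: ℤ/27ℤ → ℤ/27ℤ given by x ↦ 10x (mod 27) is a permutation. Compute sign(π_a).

Orbit of 10 under x↦10x: [10, 19, 1]… (length divides ord_27(10)).
The orbit structure of x ↦ 10x mod 27: 15 orbits of sizes [3, 3, 3, 3, 3, 3, 1, 1, 1, 1, 1, 1, 1, 1, 1].
Σ(ℓ_i−1) = 27−15 = 12; sign = (−1)^12 = +1.

+1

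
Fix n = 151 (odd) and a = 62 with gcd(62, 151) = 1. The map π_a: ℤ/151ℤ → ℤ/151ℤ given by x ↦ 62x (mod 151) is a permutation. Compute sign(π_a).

Trace 139: π^k(139) = [139, 11, 78, 4, 97, 125, 49] for k=0..6.
3 cycles of lengths [75, 75, 1].
3 cycles on 151: each ℓ→(−1)^(ℓ−1), product (−1)^148 = +1.
(62|151)_J = +1 (Zolotarev's lemma cross-check).

+1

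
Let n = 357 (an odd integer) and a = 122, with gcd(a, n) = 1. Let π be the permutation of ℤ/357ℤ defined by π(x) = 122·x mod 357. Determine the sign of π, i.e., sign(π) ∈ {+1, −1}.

-1

Orbit of 1 under x↦122x: [1, 122, 247, 146, 319, 5, 253]… (length divides ord_357(122)).
Cycle lengths of π_122 on ℤ/357ℤ: [48, 48, 48, 48, 48, 48, 16, 16, 16, 6, 6, 6, 2, 1]; 14 cycles in total.
sign(π) = (−1)^{n − #cycles} = (−1)^{357−14} = (−1)^343 = -1.
The Jacobi symbol (122|357) = -1 (Zolotarev) agrees.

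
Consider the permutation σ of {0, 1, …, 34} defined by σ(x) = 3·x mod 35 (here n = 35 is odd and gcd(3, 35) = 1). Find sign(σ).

+1

Start at x=33: 33 → 29 → 17 → 16 → 13 → 4 → 12 → … (one orbit).
Cycle lengths of π_3 on ℤ/35ℤ: [12, 12, 6, 4, 1]; 5 cycles in total.
sign(π) = (−1)^{n − #cycles} = (−1)^{35−5} = (−1)^30 = +1.
Zolotarev: (3|35) = +1, matching the cycle-count sign.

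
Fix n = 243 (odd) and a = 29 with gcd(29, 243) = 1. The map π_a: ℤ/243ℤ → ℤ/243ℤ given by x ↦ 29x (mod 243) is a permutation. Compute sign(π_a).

-1

Start at x=34: 34 → 14 → 163 → 110 → 31 → 170 → 70 → … (one orbit).
Decompose π into cycles: lengths [162, 54, 18, 6, 2, 1] (6 cycles, including the fixed point 0).
Σ(ℓ_i−1) = 243−6 = 237; sign = (−1)^237 = -1.
(29|243)_J = -1 (Zolotarev's lemma cross-check).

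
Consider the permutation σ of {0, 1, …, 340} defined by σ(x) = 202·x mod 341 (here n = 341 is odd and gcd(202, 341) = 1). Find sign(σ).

+1

Start at x=202: 202 → 225 → 97 → 157 → 1 → 202 (one orbit).
Cycle type of π: 5×68 + 1; total 69 cycles.
69 cycles on 341: each ℓ→(−1)^(ℓ−1), product (−1)^272 = +1.
(202|341)_J = +1 (Zolotarev's lemma cross-check).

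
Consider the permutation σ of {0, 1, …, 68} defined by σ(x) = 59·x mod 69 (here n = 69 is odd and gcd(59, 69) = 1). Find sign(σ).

Start at x=59: 59 → 31 → 35 → 64 → 50 → 52 → 32 → … (one orbit).
6 cycles of lengths [22, 22, 11, 11, 2, 1].
n − c = 69 − 6 = 63; sign = (−1)^63 = -1.
The Jacobi symbol (59|69) = -1 (Zolotarev) agrees.

-1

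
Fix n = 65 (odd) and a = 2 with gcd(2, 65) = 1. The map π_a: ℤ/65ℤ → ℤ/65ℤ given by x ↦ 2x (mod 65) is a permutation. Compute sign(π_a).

Start at x=61: 61 → 57 → 49 → 33 → 1 → 2 → 4 → … (one orbit).
Cycle type of π: 12×5 + 4 + 1; total 7 cycles.
65 − 7 = 58 transpositions; sign(π) = (−1)^58 = +1.
The Jacobi symbol (2|65) = +1 (Zolotarev) agrees.

+1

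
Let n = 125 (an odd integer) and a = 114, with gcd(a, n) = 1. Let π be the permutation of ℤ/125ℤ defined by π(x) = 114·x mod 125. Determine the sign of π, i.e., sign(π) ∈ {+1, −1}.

+1

Start at x=69: 69 → 116 → 99 → 36 → 104 → 106 → 84 → … (one orbit).
Decompose π into cycles: lengths [50, 50, 10, 10, 2, 2, 1] (7 cycles, including the fixed point 0).
sign(π) = (−1)^{n − #cycles} = (−1)^{125−7} = (−1)^118 = +1.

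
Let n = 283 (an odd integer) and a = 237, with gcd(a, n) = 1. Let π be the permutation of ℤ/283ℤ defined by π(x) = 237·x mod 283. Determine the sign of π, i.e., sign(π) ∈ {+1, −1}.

+1

Orbit of 64 under x↦237x: [64, 169, 150, 175, 157, 136, 253]… (length divides ord_283(237)).
π_237 has 3 disjoint cycles with lengths [141, 141, 1] on {0,…,282}.
3 cycles on 283: each ℓ→(−1)^(ℓ−1), product (−1)^280 = +1.
Zolotarev: (237|283) = +1, matching the cycle-count sign.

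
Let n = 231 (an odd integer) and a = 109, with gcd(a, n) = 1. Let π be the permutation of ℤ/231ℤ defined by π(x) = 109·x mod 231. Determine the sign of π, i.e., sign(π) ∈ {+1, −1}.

-1

Orbit of 67 under x↦109x: [67, 142, 1, 109, 100, 43]… (length divides ord_231(109)).
The orbit structure of x ↦ 109x mod 231: 54 orbits of sizes [6, 6, 6, 6, 6, 6, 6, 6, 6, 6, 6, 6, 6, 6, 6, 6, 6, 6, 6, 6, 6, 6, 6, 6, 6, 6, 6, 6, 6, 6, 3, 3, 3, 3, 3, 3, 2, 2, 2, 2, 2, 2, 2, 2, 2, 2, 2, 2, 2, 2, 2, 1, 1, 1].
Σ(ℓ_i−1) = 231−54 = 177; sign = (−1)^177 = -1.
Check: (109/231) = -1 by Zolotarev.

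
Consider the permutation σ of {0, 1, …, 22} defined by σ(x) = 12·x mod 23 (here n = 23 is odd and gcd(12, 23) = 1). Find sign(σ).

Trace 8: π^k(8) = [8, 4, 2, 1, 12, 6, 3] for k=0..6.
π_12 has 3 disjoint cycles with lengths [11, 11, 1] on {0,…,22}.
3 cycles on 23: each ℓ→(−1)^(ℓ−1), product (−1)^20 = +1.
(12|23)_J = +1 (Zolotarev's lemma cross-check).

+1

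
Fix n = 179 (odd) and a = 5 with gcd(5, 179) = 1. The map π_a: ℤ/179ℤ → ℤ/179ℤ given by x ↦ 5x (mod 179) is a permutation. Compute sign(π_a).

+1

Start at x=156: 156 → 64 → 141 → 168 → 124 → 83 → 57 → … (one orbit).
3 cycles of lengths [89, 89, 1].
179 − 3 = 176 transpositions; sign(π) = (−1)^176 = +1.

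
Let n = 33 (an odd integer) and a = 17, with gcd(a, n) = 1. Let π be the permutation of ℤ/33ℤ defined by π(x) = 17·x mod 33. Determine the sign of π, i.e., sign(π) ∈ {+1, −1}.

Orbit of 4 under x↦17x: [4, 2, 1, 17, 25, 29, 31]… (length divides ord_33(17)).
The orbit structure of x ↦ 17x mod 33: 5 orbits of sizes [10, 10, 10, 2, 1].
n − c = 33 − 5 = 28; sign = (−1)^28 = +1.

+1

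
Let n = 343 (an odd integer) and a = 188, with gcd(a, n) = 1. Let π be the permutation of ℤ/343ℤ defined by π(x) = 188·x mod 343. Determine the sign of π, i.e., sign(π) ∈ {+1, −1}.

-1

Orbit of 69 under x↦188x: [69, 281, 6, 99, 90, 113, 321]… (length divides ord_343(188)).
Cycle lengths of π_188 on ℤ/343ℤ: [98, 98, 98, 14, 14, 14, 2, 2, 2, 1]; 10 cycles in total.
343 − 10 = 333 transpositions; sign(π) = (−1)^333 = -1.
Check: (188/343) = -1 by Zolotarev.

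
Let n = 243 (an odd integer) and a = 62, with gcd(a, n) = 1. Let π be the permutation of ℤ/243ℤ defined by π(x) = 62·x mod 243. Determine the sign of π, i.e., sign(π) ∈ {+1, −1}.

-1

Start at x=62: 62 → 199 → 188 → 235 → 233 → 109 → 197 → … (one orbit).
Cycle type of π: 54×3 + 18×3 + 6×3 + 2×4 + 1; total 14 cycles.
Σ(ℓ_i−1) = 243−14 = 229; sign = (−1)^229 = -1.
Check: (62/243) = -1 by Zolotarev.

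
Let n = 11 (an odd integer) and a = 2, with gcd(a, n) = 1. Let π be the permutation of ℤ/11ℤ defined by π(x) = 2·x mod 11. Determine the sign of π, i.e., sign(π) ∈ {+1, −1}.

Start at x=10: 10 → 9 → 7 → 3 → 6 → 1 → 2 → … (one orbit).
Cycle type of π: 10 + 1; total 2 cycles.
n − c = 11 − 2 = 9; sign = (−1)^9 = -1.

-1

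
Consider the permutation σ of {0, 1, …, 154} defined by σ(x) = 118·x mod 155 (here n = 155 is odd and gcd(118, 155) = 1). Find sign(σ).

-1

Trace 129: π^k(129) = [129, 32, 56, 98, 94, 87, 36] for k=0..6.
Cycle type of π: 12×10 + 4 + 3×10 + 1; total 22 cycles.
22 cycles on 155: each ℓ→(−1)^(ℓ−1), product (−1)^133 = -1.
Check: (118/155) = -1 by Zolotarev.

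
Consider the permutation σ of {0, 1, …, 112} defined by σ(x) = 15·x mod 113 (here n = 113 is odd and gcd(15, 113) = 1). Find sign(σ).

Trace 1: π^k(1) = [1, 15, 112, 98] for k=0..3.
The orbit structure of x ↦ 15x mod 113: 29 orbits of sizes [4, 4, 4, 4, 4, 4, 4, 4, 4, 4, 4, 4, 4, 4, 4, 4, 4, 4, 4, 4, 4, 4, 4, 4, 4, 4, 4, 4, 1].
n − c = 113 − 29 = 84; sign = (−1)^84 = +1.
Zolotarev: (15|113) = +1, matching the cycle-count sign.

+1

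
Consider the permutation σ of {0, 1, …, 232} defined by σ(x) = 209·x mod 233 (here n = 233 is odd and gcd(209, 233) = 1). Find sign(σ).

-1

Orbit of 136 under x↦209x: [136, 231, 48, 13, 154, 32, 164]… (length divides ord_233(209)).
Cycle type of π: 232 + 1; total 2 cycles.
2 cycles on 233: each ℓ→(−1)^(ℓ−1), product (−1)^231 = -1.
(209|233)_J = -1 (Zolotarev's lemma cross-check).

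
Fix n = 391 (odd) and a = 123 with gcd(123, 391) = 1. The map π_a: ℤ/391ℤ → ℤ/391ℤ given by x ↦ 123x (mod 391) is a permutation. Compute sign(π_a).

Start at x=174: 174 → 288 → 234 → 239 → 72 → 254 → 353 → … (one orbit).
Cycle type of π: 44×8 + 11×2 + 4×4 + 1; total 15 cycles.
391 − 15 = 376 transpositions; sign(π) = (−1)^376 = +1.

+1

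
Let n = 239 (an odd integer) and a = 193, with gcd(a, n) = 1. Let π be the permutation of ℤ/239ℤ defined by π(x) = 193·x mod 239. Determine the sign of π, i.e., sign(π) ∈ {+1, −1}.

+1

Orbit of 61 under x↦193x: [61, 62, 16, 220, 157, 187, 2]… (length divides ord_239(193)).
Cycle lengths of π_193 on ℤ/239ℤ: [119, 119, 1]; 3 cycles in total.
239 − 3 = 236 transpositions; sign(π) = (−1)^236 = +1.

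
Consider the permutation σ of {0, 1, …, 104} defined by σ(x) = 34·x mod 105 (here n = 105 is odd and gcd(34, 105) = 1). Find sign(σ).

Orbit of 34 under x↦34x: [34, 1]… (length divides ord_105(34)).
π_34 has 54 disjoint cycles with lengths [2, 2, 2, 2, 2, 2, 2, 2, 2, 2, 2, 2, 2, 2, 2, 2, 2, 2, 2, 2, 2, 2, 2, 2, 2, 2, 2, 2, 2, 2, 2, 2, 2, 2, 2, 2, 2, 2, 2, 2, 2, 2, 2, 2, 2, 2, 2, 2, 2, 2, 2, 1, 1, 1] on {0,…,104}.
sign(π) = (−1)^{n − #cycles} = (−1)^{105−54} = (−1)^51 = -1.
Zolotarev: (34|105) = -1, matching the cycle-count sign.

-1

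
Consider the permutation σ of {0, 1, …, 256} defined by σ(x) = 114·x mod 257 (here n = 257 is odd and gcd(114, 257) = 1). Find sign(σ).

+1

Start at x=34: 34 → 21 → 81 → 239 → 4 → 199 → 70 → … (one orbit).
3 cycles of lengths [128, 128, 1].
n − c = 257 − 3 = 254; sign = (−1)^254 = +1.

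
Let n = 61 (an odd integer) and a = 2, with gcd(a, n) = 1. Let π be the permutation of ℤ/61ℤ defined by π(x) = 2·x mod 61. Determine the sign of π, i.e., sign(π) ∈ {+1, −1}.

Orbit of 23 under x↦2x: [23, 46, 31, 1, 2, 4, 8]… (length divides ord_61(2)).
2 cycles of lengths [60, 1].
Σ(ℓ_i−1) = 61−2 = 59; sign = (−1)^59 = -1.

-1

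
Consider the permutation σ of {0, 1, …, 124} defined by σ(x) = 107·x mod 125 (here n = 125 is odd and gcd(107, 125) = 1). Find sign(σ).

-1

Trace 51: π^k(51) = [51, 82, 24, 68, 26, 32, 49] for k=0..6.
12 cycles of lengths [20, 20, 20, 20, 20, 4, 4, 4, 4, 4, 4, 1].
With 12 cycles on 125 points, sign = (−1)^{125−12} = -1.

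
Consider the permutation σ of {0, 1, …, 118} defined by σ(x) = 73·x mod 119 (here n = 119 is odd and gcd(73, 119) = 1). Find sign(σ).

+1

Start at x=4: 4 → 54 → 15 → 24 → 86 → 90 → 25 → … (one orbit).
Cycle type of π: 48×2 + 16 + 6 + 1; total 5 cycles.
5 cycles on 119: each ℓ→(−1)^(ℓ−1), product (−1)^114 = +1.
Via Zolotarev, sign(π_{73}) = (73|119) = +1.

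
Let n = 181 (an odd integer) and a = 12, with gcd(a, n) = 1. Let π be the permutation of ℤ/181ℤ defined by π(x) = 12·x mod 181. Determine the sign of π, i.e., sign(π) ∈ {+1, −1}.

Start at x=166: 166 → 1 → 12 → 144 → 99 → 102 → 138 → … (one orbit).
3 cycles of lengths [90, 90, 1].
181 − 3 = 178 transpositions; sign(π) = (−1)^178 = +1.
(12|181)_J = +1 (Zolotarev's lemma cross-check).

+1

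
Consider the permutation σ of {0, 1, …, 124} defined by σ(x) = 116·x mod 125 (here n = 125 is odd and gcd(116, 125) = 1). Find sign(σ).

Start at x=31: 31 → 96 → 11 → 26 → 16 → 106 → 46 → … (one orbit).
π_116 has 13 disjoint cycles with lengths [25, 25, 25, 25, 5, 5, 5, 5, 1, 1, 1, 1, 1] on {0,…,124}.
n − c = 125 − 13 = 112; sign = (−1)^112 = +1.
The Jacobi symbol (116|125) = +1 (Zolotarev) agrees.

+1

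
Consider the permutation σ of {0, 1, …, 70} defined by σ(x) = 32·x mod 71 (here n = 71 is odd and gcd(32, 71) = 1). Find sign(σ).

+1

Trace 48: π^k(48) = [48, 45, 20, 1, 32, 30, 37] for k=0..6.
π_32 has 11 disjoint cycles with lengths [7, 7, 7, 7, 7, 7, 7, 7, 7, 7, 1] on {0,…,70}.
11 cycles on 71: each ℓ→(−1)^(ℓ−1), product (−1)^60 = +1.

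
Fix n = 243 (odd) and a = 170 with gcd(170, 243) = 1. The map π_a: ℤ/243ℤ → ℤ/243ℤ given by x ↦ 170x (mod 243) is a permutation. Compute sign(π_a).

Orbit of 172 under x↦170x: [172, 80, 235, 98, 136, 35, 118]… (length divides ord_243(170)).
π_170 has 14 disjoint cycles with lengths [54, 54, 54, 18, 18, 18, 6, 6, 6, 2, 2, 2, 2, 1] on {0,…,242}.
Σ(ℓ_i−1) = 243−14 = 229; sign = (−1)^229 = -1.
Via Zolotarev, sign(π_{170}) = (170|243) = -1.

-1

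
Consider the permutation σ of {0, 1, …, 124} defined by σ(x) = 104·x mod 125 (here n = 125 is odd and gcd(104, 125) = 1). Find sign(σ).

+1

Orbit of 101 under x↦104x: [101, 4, 41, 14, 81, 49, 96]… (length divides ord_125(104)).
Cycle lengths of π_104 on ℤ/125ℤ: [50, 50, 10, 10, 2, 2, 1]; 7 cycles in total.
125 − 7 = 118 transpositions; sign(π) = (−1)^118 = +1.
Check: (104/125) = +1 by Zolotarev.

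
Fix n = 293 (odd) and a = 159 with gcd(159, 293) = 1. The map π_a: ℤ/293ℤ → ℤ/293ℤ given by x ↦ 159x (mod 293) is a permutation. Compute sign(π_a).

-1

Trace 226: π^k(226) = [226, 188, 6, 75, 205, 72, 21] for k=0..6.
π_159 has 2 disjoint cycles with lengths [292, 1] on {0,…,292}.
2 cycles on 293: each ℓ→(−1)^(ℓ−1), product (−1)^291 = -1.
Via Zolotarev, sign(π_{159}) = (159|293) = -1.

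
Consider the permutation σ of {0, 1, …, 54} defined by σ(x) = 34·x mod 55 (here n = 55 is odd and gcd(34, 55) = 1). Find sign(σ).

+1

Start at x=34: 34 → 1 → 34 (one orbit).
Cycle type of π: 2×22 + 1×11; total 33 cycles.
With 33 cycles on 55 points, sign = (−1)^{55−33} = +1.
Zolotarev: (34|55) = +1, matching the cycle-count sign.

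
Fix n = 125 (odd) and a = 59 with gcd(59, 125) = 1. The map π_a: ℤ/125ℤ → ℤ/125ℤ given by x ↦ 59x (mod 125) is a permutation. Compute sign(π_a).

+1

Orbit of 89 under x↦59x: [89, 1, 59, 106, 4, 111, 49]… (length divides ord_125(59)).
Cycle lengths of π_59 on ℤ/125ℤ: [50, 50, 10, 10, 2, 2, 1]; 7 cycles in total.
sign(π) = (−1)^{n − #cycles} = (−1)^{125−7} = (−1)^118 = +1.
Check: (59/125) = +1 by Zolotarev.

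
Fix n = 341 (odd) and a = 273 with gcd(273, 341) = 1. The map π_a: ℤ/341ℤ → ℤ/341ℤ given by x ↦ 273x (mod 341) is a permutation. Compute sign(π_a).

+1

Trace 218: π^k(218) = [218, 180, 36, 280, 56, 284, 125] for k=0..6.
Decompose π into cycles: lengths [15, 15, 15, 15, 15, 15, 15, 15, 15, 15, 15, 15, 15, 15, 15, 15, 15, 15, 15, 15, 5, 5, 3, 3, 3, 3, 3, 3, 3, 3, 3, 3, 1] (33 cycles, including the fixed point 0).
With 33 cycles on 341 points, sign = (−1)^{341−33} = +1.
The Jacobi symbol (273|341) = +1 (Zolotarev) agrees.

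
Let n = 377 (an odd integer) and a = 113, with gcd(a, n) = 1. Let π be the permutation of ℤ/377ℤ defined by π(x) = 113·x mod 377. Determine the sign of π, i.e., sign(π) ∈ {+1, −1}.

Start at x=354: 354 → 40 → 373 → 302 → 196 → 282 → 198 → … (one orbit).
10 cycles of lengths [84, 84, 84, 84, 28, 3, 3, 3, 3, 1].
377 − 10 = 367 transpositions; sign(π) = (−1)^367 = -1.

-1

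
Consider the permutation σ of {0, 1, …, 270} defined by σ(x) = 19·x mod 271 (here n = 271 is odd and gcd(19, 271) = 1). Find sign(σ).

Trace 9: π^k(9) = [9, 171, 268, 214, 1, 19, 90] for k=0..6.
10 cycles of lengths [30, 30, 30, 30, 30, 30, 30, 30, 30, 1].
10 cycles on 271: each ℓ→(−1)^(ℓ−1), product (−1)^261 = -1.
Zolotarev: (19|271) = -1, matching the cycle-count sign.

-1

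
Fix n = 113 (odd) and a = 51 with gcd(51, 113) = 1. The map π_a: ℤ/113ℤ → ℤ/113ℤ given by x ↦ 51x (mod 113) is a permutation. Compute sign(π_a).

Trace 28: π^k(28) = [28, 72, 56, 31, 112, 62, 111] for k=0..6.
π_51 has 3 disjoint cycles with lengths [56, 56, 1] on {0,…,112}.
3 cycles on 113: each ℓ→(−1)^(ℓ−1), product (−1)^110 = +1.

+1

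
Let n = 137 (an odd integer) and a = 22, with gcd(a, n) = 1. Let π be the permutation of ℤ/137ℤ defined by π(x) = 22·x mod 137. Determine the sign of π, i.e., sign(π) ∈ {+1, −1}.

Orbit of 22 under x↦22x: [22, 73, 99, 123, 103, 74, 121]… (length divides ord_137(22)).
Cycle type of π: 34×4 + 1; total 5 cycles.
n − c = 137 − 5 = 132; sign = (−1)^132 = +1.
Zolotarev: (22|137) = +1, matching the cycle-count sign.

+1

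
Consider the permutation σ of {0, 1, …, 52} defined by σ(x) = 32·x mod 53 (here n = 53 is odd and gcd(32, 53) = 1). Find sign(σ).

Start at x=18: 18 → 46 → 41 → 40 → 8 → 44 → 30 → … (one orbit).
Cycle lengths of π_32 on ℤ/53ℤ: [52, 1]; 2 cycles in total.
sign(π) = (−1)^{n − #cycles} = (−1)^{53−2} = (−1)^51 = -1.
(32|53)_J = -1 (Zolotarev's lemma cross-check).

-1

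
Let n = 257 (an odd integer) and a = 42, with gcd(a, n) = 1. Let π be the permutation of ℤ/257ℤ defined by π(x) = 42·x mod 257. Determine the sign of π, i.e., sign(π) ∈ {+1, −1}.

+1

Trace 240: π^k(240) = [240, 57, 81, 61, 249, 178, 23] for k=0..6.
π_42 has 3 disjoint cycles with lengths [128, 128, 1] on {0,…,256}.
Σ(ℓ_i−1) = 257−3 = 254; sign = (−1)^254 = +1.
The Jacobi symbol (42|257) = +1 (Zolotarev) agrees.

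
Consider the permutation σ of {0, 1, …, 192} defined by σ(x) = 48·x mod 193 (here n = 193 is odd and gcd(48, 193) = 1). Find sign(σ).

Start at x=145: 145 → 12 → 190 → 49 → 36 → 184 → 147 → … (one orbit).
Cycle lengths of π_48 on ℤ/193ℤ: [48, 48, 48, 48, 1]; 5 cycles in total.
193 − 5 = 188 transpositions; sign(π) = (−1)^188 = +1.

+1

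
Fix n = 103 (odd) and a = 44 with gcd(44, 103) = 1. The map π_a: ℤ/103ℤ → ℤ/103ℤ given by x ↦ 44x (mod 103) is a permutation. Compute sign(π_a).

-1

Orbit of 12 under x↦44x: [12, 13, 57, 36, 39, 68, 5]… (length divides ord_103(44)).
Cycle type of π: 102 + 1; total 2 cycles.
With 2 cycles on 103 points, sign = (−1)^{103−2} = -1.
The Jacobi symbol (44|103) = -1 (Zolotarev) agrees.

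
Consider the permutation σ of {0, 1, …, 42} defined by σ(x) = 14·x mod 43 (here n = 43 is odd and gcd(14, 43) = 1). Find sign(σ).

+1

Start at x=41: 41 → 15 → 38 → 16 → 9 → 40 → 1 → … (one orbit).
Cycle type of π: 21×2 + 1; total 3 cycles.
sign(π) = (−1)^{n − #cycles} = (−1)^{43−3} = (−1)^40 = +1.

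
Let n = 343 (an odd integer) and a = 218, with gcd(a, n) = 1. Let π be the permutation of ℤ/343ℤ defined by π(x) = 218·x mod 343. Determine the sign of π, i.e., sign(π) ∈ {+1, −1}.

+1

Trace 260: π^k(260) = [260, 85, 8, 29, 148, 22, 337] for k=0..6.
Decompose π into cycles: lengths [49, 49, 49, 49, 49, 49, 7, 7, 7, 7, 7, 7, 1, 1, 1, 1, 1, 1, 1] (19 cycles, including the fixed point 0).
Σ(ℓ_i−1) = 343−19 = 324; sign = (−1)^324 = +1.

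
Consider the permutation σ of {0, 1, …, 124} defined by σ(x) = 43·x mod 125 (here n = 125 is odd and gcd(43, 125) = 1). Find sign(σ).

Start at x=26: 26 → 118 → 74 → 57 → 76 → 18 → 24 → … (one orbit).
π_43 has 12 disjoint cycles with lengths [20, 20, 20, 20, 20, 4, 4, 4, 4, 4, 4, 1] on {0,…,124}.
With 12 cycles on 125 points, sign = (−1)^{125−12} = -1.

-1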